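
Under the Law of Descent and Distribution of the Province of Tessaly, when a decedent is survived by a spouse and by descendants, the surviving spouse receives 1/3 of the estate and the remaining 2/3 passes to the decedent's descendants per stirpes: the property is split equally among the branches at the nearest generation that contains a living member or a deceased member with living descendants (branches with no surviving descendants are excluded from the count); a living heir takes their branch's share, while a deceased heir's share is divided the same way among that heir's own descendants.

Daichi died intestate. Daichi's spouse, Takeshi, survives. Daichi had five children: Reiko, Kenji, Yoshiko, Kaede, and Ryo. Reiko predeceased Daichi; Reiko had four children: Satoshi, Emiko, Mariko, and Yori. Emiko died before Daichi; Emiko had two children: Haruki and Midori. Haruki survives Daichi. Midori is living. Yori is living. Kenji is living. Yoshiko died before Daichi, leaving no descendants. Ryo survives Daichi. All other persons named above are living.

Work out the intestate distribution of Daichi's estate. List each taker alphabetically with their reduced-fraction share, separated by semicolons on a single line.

Takeshi, as surviving spouse, takes 1/3.
The remaining 2/3 passes to Daichi's descendants per stirpes.
Yoshiko left no surviving issue, so that branch lapses and is disregarded.
The 2/3 is divided into 4 equal shares of 1/6 among Reiko, Kenji, Kaede, Ryo.
Reiko predeceased; the 1/6 allotted to Reiko's branch passes to Reiko's issue by representation.
The 1/6 is divided into 4 equal shares of 1/24 among Satoshi, Emiko, Mariko, Yori.
Satoshi is living and takes 1/24.
Emiko predeceased; the 1/24 allotted to Emiko's branch passes to Emiko's issue by representation.
The 1/24 is divided into 2 equal shares of 1/48 among Haruki, Midori.
Haruki is living and takes 1/48.
Midori is living and takes 1/48.
Mariko is living and takes 1/24.
Yori is living and takes 1/24.
Kenji is living and takes 1/6.
Kaede is living and takes 1/6.
Ryo is living and takes 1/6.

Haruki 1/48; Kaede 1/6; Kenji 1/6; Mariko 1/24; Midori 1/48; Ryo 1/6; Satoshi 1/24; Takeshi 1/3; Yori 1/24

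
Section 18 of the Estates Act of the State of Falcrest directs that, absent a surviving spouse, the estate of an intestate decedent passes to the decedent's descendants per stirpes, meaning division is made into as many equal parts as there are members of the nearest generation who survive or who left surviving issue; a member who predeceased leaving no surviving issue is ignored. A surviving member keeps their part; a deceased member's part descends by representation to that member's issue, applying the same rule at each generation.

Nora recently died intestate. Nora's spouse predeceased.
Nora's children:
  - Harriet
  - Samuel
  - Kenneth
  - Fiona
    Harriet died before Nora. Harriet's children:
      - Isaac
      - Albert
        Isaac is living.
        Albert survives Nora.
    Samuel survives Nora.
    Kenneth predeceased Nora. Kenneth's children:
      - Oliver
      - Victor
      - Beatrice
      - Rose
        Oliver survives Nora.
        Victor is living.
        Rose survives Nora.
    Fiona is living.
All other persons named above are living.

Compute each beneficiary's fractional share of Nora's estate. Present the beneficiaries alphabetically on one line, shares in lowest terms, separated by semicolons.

There is no surviving spouse, so the entire estate passes to Nora's descendants per stirpes.
The estate is divided into 4 equal shares of 1/4 among Harriet, Samuel, Kenneth, Fiona.
Harriet predeceased; the 1/4 allotted to Harriet's branch passes to Harriet's issue by representation.
The 1/4 is divided into 2 equal shares of 1/8 among Isaac, Albert.
Isaac is living and takes 1/8.
Albert is living and takes 1/8.
Samuel is living and takes 1/4.
Kenneth predeceased; the 1/4 allotted to Kenneth's branch passes to Kenneth's issue by representation.
The 1/4 is divided into 4 equal shares of 1/16 among Oliver, Victor, Beatrice, Rose.
Oliver is living and takes 1/16.
Victor is living and takes 1/16.
Beatrice is living and takes 1/16.
Rose is living and takes 1/16.
Fiona is living and takes 1/4.

Albert 1/8; Beatrice 1/16; Fiona 1/4; Isaac 1/8; Oliver 1/16; Rose 1/16; Samuel 1/4; Victor 1/16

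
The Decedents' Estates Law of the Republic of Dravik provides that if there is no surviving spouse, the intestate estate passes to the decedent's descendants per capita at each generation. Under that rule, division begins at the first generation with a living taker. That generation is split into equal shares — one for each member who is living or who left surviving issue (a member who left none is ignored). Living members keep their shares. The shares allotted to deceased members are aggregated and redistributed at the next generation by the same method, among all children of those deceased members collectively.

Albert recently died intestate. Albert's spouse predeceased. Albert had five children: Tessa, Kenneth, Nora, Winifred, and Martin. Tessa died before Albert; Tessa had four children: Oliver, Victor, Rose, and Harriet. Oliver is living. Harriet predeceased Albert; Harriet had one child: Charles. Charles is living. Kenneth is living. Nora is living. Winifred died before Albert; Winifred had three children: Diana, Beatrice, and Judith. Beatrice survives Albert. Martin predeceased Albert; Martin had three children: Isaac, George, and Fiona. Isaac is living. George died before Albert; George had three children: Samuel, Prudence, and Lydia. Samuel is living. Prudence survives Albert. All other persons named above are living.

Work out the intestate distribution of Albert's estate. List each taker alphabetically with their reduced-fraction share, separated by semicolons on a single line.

There is no surviving spouse, so the entire estate passes to Albert's descendants per capita at each generation.
At generation 1 (Tessa, Kenneth, Nora, Winifred, Martin) there are 5 shares of (1)/5 = 1/5 each.
Living: Kenneth and Nora — each takes 1/5.
Deceased: Tessa, Winifred, and Martin. Their combined 3/5 is pooled and carried to generation 2.
At generation 2 (Oliver, Victor, Rose, Harriet, Diana, Beatrice, Judith, Isaac, George, Fiona) there are 10 shares of (3/5)/10 = 3/50 each.
Living: Oliver, Victor, Rose, Diana, Beatrice, Judith, Isaac, and Fiona — each takes 3/50.
Deceased: Harriet and George. Their combined 3/25 is pooled and carried to generation 3.
At generation 3 (Charles, Samuel, Prudence, Lydia) there are 4 shares of (3/25)/4 = 3/100 each.
Living: Charles, Samuel, Prudence, and Lydia — each takes 3/100.

Beatrice 3/50; Charles 3/100; Diana 3/50; Fiona 3/50; Isaac 3/50; Judith 3/50; Kenneth 1/5; Lydia 3/100; Nora 1/5; Oliver 3/50; Prudence 3/100; Rose 3/50; Samuel 3/100; Victor 3/50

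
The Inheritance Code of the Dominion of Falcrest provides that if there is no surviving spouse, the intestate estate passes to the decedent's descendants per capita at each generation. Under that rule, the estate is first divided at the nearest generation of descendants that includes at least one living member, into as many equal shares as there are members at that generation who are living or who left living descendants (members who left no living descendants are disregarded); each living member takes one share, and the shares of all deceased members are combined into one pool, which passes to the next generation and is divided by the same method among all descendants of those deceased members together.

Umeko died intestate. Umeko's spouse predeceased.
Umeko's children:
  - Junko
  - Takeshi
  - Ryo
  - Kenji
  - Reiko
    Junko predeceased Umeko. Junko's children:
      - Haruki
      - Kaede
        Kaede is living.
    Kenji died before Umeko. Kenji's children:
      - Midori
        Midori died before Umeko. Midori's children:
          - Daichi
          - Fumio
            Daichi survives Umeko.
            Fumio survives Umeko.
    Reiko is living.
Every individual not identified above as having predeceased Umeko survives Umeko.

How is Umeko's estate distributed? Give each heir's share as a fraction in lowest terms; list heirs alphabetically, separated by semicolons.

Daichi 1/15; Fumio 1/15; Haruki 2/15; Kaede 2/15; Reiko 1/5; Ryo 1/5; Takeshi 1/5

There is no surviving spouse, so the entire estate passes to Umeko's descendants per capita at each generation.
At generation 1 (Junko, Takeshi, Ryo, Kenji, Reiko) there are 5 shares of (1)/5 = 1/5 each.
Living: Takeshi, Ryo, and Reiko — each takes 1/5.
Deceased: Junko and Kenji. Their combined 2/5 is pooled and carried to generation 2.
At generation 2 (Haruki, Kaede, Midori) there are 3 shares of (2/5)/3 = 2/15 each.
Living: Haruki and Kaede — each takes 2/15.
Deceased: Midori. That 2/15 share is carried to generation 3.
At generation 3 (Daichi, Fumio) there are 2 shares of (2/15)/2 = 1/15 each.
Living: Daichi and Fumio — each takes 1/15.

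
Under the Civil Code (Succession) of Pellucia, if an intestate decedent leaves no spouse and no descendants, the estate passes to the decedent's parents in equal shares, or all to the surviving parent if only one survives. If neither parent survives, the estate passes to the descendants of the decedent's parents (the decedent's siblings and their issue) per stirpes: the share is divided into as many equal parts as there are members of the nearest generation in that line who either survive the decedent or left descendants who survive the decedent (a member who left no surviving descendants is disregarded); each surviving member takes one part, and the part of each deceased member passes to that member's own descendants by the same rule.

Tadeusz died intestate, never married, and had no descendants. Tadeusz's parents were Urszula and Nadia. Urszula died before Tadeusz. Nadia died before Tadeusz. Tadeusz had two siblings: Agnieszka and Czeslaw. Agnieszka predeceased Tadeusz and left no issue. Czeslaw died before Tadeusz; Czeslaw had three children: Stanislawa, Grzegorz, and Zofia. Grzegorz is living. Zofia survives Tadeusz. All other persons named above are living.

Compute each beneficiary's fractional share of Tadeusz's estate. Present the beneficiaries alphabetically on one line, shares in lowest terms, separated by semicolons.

Neither parent survives and there are no descendants, so the estate passes to Tadeusz's siblings and their issue per stirpes.
Agnieszka left no surviving issue, so that branch lapses and is disregarded.
Czeslaw's line is the sole branch at this level, so the full 1 passes to Czeslaw's issue by representation.
The estate is divided into 3 equal shares of 1/3 among Stanislawa, Grzegorz, Zofia.
Stanislawa is living and takes 1/3.
Grzegorz is living and takes 1/3.
Zofia is living and takes 1/3.

Grzegorz 1/3; Stanislawa 1/3; Zofia 1/3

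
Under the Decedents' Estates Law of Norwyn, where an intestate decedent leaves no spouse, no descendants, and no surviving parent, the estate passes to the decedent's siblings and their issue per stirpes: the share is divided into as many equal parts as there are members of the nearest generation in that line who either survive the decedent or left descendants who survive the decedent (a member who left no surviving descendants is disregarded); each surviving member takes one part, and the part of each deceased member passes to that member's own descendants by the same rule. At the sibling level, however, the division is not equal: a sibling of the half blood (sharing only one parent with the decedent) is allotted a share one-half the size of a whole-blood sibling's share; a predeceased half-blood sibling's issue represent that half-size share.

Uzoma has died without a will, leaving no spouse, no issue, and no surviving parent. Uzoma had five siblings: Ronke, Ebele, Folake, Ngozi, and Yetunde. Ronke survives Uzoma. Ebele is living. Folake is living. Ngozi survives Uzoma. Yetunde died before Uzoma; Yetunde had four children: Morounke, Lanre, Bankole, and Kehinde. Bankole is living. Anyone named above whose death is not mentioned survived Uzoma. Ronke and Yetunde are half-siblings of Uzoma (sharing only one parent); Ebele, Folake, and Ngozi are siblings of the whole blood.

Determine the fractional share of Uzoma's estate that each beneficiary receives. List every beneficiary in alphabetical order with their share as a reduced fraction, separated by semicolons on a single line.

Bankole 1/32; Ebele 1/4; Folake 1/4; Kehinde 1/32; Lanre 1/32; Morounke 1/32; Ngozi 1/4; Ronke 1/8

No spouse, descendants, or parent survives, so the estate passes to Uzoma's siblings per stirpes.
Half-blood siblings count for one-half the weight of whole-blood siblings at the initial division.
Dividing 1 in proportion to weights (total weight 4): Ronke (weight 1/2) → 1/8; Ebele (weight 1) → 1/4; Folake (weight 1) → 1/4; Ngozi (weight 1) → 1/4; Yetunde (weight 1/2) → 1/8.
Ronke is living and takes 1/8.
Ebele is living and takes 1/4.
Folake is living and takes 1/4.
Ngozi is living and takes 1/4.
Yetunde predeceased; the 1/8 allotted to Yetunde's branch passes to Yetunde's issue by representation.
The 1/8 is divided into 4 equal shares of 1/32 among Morounke, Lanre, Bankole, Kehinde.
Morounke is living and takes 1/32.
Lanre is living and takes 1/32.
Bankole is living and takes 1/32.
Kehinde is living and takes 1/32.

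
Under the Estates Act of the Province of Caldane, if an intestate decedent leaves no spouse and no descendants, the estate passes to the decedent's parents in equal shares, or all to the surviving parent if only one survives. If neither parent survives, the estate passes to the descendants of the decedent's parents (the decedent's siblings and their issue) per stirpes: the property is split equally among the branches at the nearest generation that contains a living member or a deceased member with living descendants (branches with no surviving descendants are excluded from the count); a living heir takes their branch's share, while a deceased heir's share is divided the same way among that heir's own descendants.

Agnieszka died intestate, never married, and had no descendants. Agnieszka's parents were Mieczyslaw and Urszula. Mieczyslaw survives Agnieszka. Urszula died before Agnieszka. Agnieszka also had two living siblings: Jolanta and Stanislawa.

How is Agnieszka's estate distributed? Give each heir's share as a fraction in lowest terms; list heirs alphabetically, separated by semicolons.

Mieczyslaw 1

Only one parent, Mieczyslaw, survives, so Mieczyslaw takes the entire estate. The siblings take nothing because a surviving parent has priority.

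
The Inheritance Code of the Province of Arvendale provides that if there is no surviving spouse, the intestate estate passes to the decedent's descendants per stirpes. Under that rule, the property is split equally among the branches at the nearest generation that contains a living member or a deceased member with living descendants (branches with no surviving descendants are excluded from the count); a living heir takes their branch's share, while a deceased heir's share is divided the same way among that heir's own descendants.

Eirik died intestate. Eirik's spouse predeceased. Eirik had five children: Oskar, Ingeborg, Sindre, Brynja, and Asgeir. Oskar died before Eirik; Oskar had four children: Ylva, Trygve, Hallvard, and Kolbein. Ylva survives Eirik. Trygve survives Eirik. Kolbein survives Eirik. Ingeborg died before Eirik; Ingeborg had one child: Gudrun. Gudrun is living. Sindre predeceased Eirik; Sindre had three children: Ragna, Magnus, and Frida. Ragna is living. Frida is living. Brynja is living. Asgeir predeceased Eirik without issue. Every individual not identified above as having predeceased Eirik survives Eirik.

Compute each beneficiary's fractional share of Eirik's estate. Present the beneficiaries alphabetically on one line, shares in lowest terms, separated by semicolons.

There is no surviving spouse, so the entire estate passes to Eirik's descendants per stirpes.
Asgeir left no surviving issue, so that branch lapses and is disregarded.
The estate is divided into 4 equal shares of 1/4 among Oskar, Ingeborg, Sindre, Brynja.
Oskar predeceased; the 1/4 allotted to Oskar's branch passes to Oskar's issue by representation.
The 1/4 is divided into 4 equal shares of 1/16 among Ylva, Trygve, Hallvard, Kolbein.
Ylva is living and takes 1/16.
Trygve is living and takes 1/16.
Hallvard is living and takes 1/16.
Kolbein is living and takes 1/16.
Ingeborg predeceased; the 1/4 allotted to Ingeborg's branch passes to Ingeborg's issue by representation.
Gudrun is the sole taker at this level and receives the full 1/4.
Sindre predeceased; the 1/4 allotted to Sindre's branch passes to Sindre's issue by representation.
The 1/4 is divided into 3 equal shares of 1/12 among Ragna, Magnus, Frida.
Ragna is living and takes 1/12.
Magnus is living and takes 1/12.
Frida is living and takes 1/12.
Brynja is living and takes 1/4.

Brynja 1/4; Frida 1/12; Gudrun 1/4; Hallvard 1/16; Kolbein 1/16; Magnus 1/12; Ragna 1/12; Trygve 1/16; Ylva 1/16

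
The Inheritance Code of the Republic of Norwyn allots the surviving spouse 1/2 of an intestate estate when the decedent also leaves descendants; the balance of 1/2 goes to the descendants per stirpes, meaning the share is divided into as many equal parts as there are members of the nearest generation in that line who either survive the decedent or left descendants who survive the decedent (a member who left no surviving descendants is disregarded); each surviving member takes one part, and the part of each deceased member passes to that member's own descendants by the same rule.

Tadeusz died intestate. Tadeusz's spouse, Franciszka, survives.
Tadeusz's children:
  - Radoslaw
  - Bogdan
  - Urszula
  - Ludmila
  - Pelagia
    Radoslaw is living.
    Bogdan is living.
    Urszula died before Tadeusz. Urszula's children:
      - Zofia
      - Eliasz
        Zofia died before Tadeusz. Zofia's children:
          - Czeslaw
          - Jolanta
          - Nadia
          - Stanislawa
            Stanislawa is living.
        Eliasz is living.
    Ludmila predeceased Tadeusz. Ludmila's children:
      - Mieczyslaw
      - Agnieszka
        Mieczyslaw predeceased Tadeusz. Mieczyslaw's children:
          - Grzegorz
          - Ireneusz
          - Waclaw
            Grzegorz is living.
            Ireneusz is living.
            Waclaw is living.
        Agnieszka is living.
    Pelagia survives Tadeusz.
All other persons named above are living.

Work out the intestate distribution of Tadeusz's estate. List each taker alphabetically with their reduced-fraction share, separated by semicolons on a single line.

Franciszka, as surviving spouse, takes 1/2.
The remaining 1/2 passes to Tadeusz's descendants per stirpes.
The 1/2 is divided into 5 equal shares of 1/10 among Radoslaw, Bogdan, Urszula, Ludmila, Pelagia.
Radoslaw is living and takes 1/10.
Bogdan is living and takes 1/10.
Urszula predeceased; the 1/10 allotted to Urszula's branch passes to Urszula's issue by representation.
The 1/10 is divided into 2 equal shares of 1/20 among Zofia, Eliasz.
Zofia predeceased; the 1/20 allotted to Zofia's branch passes to Zofia's issue by representation.
The 1/20 is divided into 4 equal shares of 1/80 among Czeslaw, Jolanta, Nadia, Stanislawa.
Czeslaw is living and takes 1/80.
Jolanta is living and takes 1/80.
Nadia is living and takes 1/80.
Stanislawa is living and takes 1/80.
Eliasz is living and takes 1/20.
Ludmila predeceased; the 1/10 allotted to Ludmila's branch passes to Ludmila's issue by representation.
The 1/10 is divided into 2 equal shares of 1/20 among Mieczyslaw, Agnieszka.
Mieczyslaw predeceased; the 1/20 allotted to Mieczyslaw's branch passes to Mieczyslaw's issue by representation.
The 1/20 is divided into 3 equal shares of 1/60 among Grzegorz, Ireneusz, Waclaw.
Grzegorz is living and takes 1/60.
Ireneusz is living and takes 1/60.
Waclaw is living and takes 1/60.
Agnieszka is living and takes 1/20.
Pelagia is living and takes 1/10.

Agnieszka 1/20; Bogdan 1/10; Czeslaw 1/80; Eliasz 1/20; Franciszka 1/2; Grzegorz 1/60; Ireneusz 1/60; Jolanta 1/80; Nadia 1/80; Pelagia 1/10; Radoslaw 1/10; Stanislawa 1/80; Waclaw 1/60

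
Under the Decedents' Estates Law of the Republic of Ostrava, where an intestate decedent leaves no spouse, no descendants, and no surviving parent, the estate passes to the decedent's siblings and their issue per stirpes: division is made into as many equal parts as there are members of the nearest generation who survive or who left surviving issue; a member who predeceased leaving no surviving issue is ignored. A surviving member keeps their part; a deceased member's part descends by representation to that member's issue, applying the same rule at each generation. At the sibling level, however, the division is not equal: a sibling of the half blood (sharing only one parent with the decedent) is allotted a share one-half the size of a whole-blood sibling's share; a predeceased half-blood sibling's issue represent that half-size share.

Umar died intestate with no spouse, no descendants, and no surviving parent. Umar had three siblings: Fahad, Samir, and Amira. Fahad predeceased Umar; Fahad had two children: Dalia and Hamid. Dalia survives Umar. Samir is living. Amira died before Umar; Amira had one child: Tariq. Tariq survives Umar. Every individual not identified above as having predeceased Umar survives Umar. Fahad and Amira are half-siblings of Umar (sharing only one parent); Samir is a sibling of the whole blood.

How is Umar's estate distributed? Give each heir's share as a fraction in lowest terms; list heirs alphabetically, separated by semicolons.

Dalia 1/8; Hamid 1/8; Samir 1/2; Tariq 1/4

No spouse, descendants, or parent survives, so the estate passes to Umar's siblings per stirpes.
Half-blood siblings count for one-half the weight of whole-blood siblings at the initial division.
Dividing 1 in proportion to weights (total weight 2): Fahad (weight 1/2) → 1/4; Samir (weight 1) → 1/2; Amira (weight 1/2) → 1/4.
Fahad predeceased; the 1/4 allotted to Fahad's branch passes to Fahad's issue by representation.
The 1/4 is divided into 2 equal shares of 1/8 among Dalia, Hamid.
Dalia is living and takes 1/8.
Hamid is living and takes 1/8.
Samir is living and takes 1/2.
Amira predeceased; the 1/4 allotted to Amira's branch passes to Amira's issue by representation.
Tariq is the sole taker at this level and receives the full 1/4.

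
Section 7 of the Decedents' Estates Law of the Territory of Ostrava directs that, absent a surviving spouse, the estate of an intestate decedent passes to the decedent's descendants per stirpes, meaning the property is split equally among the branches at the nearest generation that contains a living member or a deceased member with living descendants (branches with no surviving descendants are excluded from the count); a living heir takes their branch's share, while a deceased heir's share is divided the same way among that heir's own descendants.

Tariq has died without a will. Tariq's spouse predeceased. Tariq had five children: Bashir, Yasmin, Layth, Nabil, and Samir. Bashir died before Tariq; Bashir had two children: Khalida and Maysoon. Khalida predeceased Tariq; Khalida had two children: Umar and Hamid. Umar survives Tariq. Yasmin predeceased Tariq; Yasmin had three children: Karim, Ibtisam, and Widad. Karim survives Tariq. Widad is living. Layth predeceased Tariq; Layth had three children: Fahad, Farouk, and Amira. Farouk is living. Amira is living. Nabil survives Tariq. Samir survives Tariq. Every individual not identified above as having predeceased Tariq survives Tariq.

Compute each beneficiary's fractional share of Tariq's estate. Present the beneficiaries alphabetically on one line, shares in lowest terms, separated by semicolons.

There is no surviving spouse, so the entire estate passes to Tariq's descendants per stirpes.
The estate is divided into 5 equal shares of 1/5 among Bashir, Yasmin, Layth, Nabil, Samir.
Bashir predeceased; the 1/5 allotted to Bashir's branch passes to Bashir's issue by representation.
The 1/5 is divided into 2 equal shares of 1/10 among Khalida, Maysoon.
Khalida predeceased; the 1/10 allotted to Khalida's branch passes to Khalida's issue by representation.
The 1/10 is divided into 2 equal shares of 1/20 among Umar, Hamid.
Umar is living and takes 1/20.
Hamid is living and takes 1/20.
Maysoon is living and takes 1/10.
Yasmin predeceased; the 1/5 allotted to Yasmin's branch passes to Yasmin's issue by representation.
The 1/5 is divided into 3 equal shares of 1/15 among Karim, Ibtisam, Widad.
Karim is living and takes 1/15.
Ibtisam is living and takes 1/15.
Widad is living and takes 1/15.
Layth predeceased; the 1/5 allotted to Layth's branch passes to Layth's issue by representation.
The 1/5 is divided into 3 equal shares of 1/15 among Fahad, Farouk, Amira.
Fahad is living and takes 1/15.
Farouk is living and takes 1/15.
Amira is living and takes 1/15.
Nabil is living and takes 1/5.
Samir is living and takes 1/5.

Amira 1/15; Fahad 1/15; Farouk 1/15; Hamid 1/20; Ibtisam 1/15; Karim 1/15; Maysoon 1/10; Nabil 1/5; Samir 1/5; Umar 1/20; Widad 1/15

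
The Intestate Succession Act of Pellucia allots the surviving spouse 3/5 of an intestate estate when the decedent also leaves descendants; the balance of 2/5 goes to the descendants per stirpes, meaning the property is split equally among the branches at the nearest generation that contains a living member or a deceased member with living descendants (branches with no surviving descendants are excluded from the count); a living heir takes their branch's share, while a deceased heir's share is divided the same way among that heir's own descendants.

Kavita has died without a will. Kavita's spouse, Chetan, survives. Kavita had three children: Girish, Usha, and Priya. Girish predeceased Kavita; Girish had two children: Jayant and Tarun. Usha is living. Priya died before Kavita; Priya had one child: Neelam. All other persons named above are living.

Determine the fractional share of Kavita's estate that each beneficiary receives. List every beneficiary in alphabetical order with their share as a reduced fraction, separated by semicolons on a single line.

Chetan 3/5; Jayant 1/15; Neelam 2/15; Tarun 1/15; Usha 2/15

Chetan, as surviving spouse, takes 3/5.
The remaining 2/5 passes to Kavita's descendants per stirpes.
The 2/5 is divided into 3 equal shares of 2/15 among Girish, Usha, Priya.
Girish predeceased; the 2/15 allotted to Girish's branch passes to Girish's issue by representation.
The 2/15 is divided into 2 equal shares of 1/15 among Jayant, Tarun.
Jayant is living and takes 1/15.
Tarun is living and takes 1/15.
Usha is living and takes 2/15.
Priya predeceased; the 2/15 allotted to Priya's branch passes to Priya's issue by representation.
Neelam is the sole taker at this level and receives the full 2/15.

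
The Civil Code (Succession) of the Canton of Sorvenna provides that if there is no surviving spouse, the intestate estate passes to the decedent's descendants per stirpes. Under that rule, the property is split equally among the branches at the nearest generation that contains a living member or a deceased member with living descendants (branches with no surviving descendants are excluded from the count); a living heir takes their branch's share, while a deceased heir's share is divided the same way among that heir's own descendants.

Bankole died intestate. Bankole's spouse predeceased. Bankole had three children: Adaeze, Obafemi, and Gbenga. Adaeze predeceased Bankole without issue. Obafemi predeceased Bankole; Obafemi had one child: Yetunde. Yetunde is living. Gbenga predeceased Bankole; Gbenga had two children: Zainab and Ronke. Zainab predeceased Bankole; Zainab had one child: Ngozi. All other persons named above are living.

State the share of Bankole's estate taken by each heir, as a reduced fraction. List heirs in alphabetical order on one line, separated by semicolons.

Ngozi 1/4; Ronke 1/4; Yetunde 1/2

There is no surviving spouse, so the entire estate passes to Bankole's descendants per stirpes.
Adaeze left no surviving issue, so that branch lapses and is disregarded.
The estate is divided into 2 equal shares of 1/2 among Obafemi, Gbenga.
Obafemi predeceased; the 1/2 allotted to Obafemi's branch passes to Obafemi's issue by representation.
Yetunde is the sole taker at this level and receives the full 1/2.
Gbenga predeceased; the 1/2 allotted to Gbenga's branch passes to Gbenga's issue by representation.
The 1/2 is divided into 2 equal shares of 1/4 among Zainab, Ronke.
Zainab predeceased; the 1/4 allotted to Zainab's branch passes to Zainab's issue by representation.
Ngozi is the sole taker at this level and receives the full 1/4.
Ronke is living and takes 1/4.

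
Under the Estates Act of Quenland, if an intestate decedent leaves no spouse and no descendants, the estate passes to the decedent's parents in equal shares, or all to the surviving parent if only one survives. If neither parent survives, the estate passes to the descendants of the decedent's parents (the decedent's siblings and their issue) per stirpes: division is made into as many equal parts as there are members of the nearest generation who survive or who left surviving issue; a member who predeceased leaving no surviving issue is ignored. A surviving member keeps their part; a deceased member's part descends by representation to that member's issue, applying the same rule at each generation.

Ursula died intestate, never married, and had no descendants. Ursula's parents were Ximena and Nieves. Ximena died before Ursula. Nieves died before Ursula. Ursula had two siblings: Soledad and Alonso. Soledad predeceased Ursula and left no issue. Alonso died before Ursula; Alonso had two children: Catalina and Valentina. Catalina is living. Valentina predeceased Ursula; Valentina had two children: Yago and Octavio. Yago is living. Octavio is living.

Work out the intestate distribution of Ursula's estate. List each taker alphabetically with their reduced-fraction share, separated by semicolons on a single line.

Catalina 1/2; Octavio 1/4; Yago 1/4

Neither parent survives and there are no descendants, so the estate passes to Ursula's siblings and their issue per stirpes.
Soledad left no surviving issue, so that branch lapses and is disregarded.
Alonso's line is the sole branch at this level, so the full 1 passes to Alonso's issue by representation.
The estate is divided into 2 equal shares of 1/2 among Catalina, Valentina.
Catalina is living and takes 1/2.
Valentina predeceased; the 1/2 allotted to Valentina's branch passes to Valentina's issue by representation.
The 1/2 is divided into 2 equal shares of 1/4 among Yago, Octavio.
Yago is living and takes 1/4.
Octavio is living and takes 1/4.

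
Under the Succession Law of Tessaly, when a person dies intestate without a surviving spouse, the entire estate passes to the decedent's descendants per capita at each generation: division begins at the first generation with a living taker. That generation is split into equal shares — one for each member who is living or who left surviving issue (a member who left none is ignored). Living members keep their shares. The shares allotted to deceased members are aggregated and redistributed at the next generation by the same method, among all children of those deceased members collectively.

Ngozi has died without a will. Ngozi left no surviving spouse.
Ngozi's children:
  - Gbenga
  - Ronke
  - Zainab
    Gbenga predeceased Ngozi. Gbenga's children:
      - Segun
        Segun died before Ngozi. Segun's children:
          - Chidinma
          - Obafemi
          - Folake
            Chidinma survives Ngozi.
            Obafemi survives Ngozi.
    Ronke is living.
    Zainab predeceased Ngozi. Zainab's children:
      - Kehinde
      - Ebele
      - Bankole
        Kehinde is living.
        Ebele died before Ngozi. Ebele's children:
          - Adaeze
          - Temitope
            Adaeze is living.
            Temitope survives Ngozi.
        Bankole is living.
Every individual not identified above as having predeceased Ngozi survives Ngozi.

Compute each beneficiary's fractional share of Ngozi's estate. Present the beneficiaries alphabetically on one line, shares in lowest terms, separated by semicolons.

There is no surviving spouse, so the entire estate passes to Ngozi's descendants per capita at each generation.
At generation 1 (Gbenga, Ronke, Zainab) there are 3 shares of (1)/3 = 1/3 each.
Living: Ronke — each takes 1/3.
Deceased: Gbenga and Zainab. Their combined 2/3 is pooled and carried to generation 2.
At generation 2 (Segun, Kehinde, Ebele, Bankole) there are 4 shares of (2/3)/4 = 1/6 each.
Living: Kehinde and Bankole — each takes 1/6.
Deceased: Segun and Ebele. Their combined 1/3 is pooled and carried to generation 3.
At generation 3 (Chidinma, Obafemi, Folake, Adaeze, Temitope) there are 5 shares of (1/3)/5 = 1/15 each.
Living: Chidinma, Obafemi, Folake, Adaeze, and Temitope — each takes 1/15.

Adaeze 1/15; Bankole 1/6; Chidinma 1/15; Folake 1/15; Kehinde 1/6; Obafemi 1/15; Ronke 1/3; Temitope 1/15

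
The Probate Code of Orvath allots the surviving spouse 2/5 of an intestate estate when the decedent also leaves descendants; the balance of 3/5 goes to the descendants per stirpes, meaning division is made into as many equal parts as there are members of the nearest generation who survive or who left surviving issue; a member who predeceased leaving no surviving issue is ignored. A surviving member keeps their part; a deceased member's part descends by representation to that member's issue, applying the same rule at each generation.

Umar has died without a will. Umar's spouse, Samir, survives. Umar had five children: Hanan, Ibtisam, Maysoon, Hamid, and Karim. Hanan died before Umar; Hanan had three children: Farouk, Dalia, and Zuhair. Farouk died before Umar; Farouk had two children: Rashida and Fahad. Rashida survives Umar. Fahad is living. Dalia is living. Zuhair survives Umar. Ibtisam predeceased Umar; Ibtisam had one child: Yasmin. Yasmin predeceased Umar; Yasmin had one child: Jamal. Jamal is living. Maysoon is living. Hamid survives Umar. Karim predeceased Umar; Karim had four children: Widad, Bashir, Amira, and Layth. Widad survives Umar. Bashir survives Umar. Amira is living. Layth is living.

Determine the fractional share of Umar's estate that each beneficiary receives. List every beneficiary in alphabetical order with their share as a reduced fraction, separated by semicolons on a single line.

Amira 3/100; Bashir 3/100; Dalia 1/25; Fahad 1/50; Hamid 3/25; Jamal 3/25; Layth 3/100; Maysoon 3/25; Rashida 1/50; Samir 2/5; Widad 3/100; Zuhair 1/25

Samir, as surviving spouse, takes 2/5.
The remaining 3/5 passes to Umar's descendants per stirpes.
The 3/5 is divided into 5 equal shares of 3/25 among Hanan, Ibtisam, Maysoon, Hamid, Karim.
Hanan predeceased; the 3/25 allotted to Hanan's branch passes to Hanan's issue by representation.
The 3/25 is divided into 3 equal shares of 1/25 among Farouk, Dalia, Zuhair.
Farouk predeceased; the 1/25 allotted to Farouk's branch passes to Farouk's issue by representation.
The 1/25 is divided into 2 equal shares of 1/50 among Rashida, Fahad.
Rashida is living and takes 1/50.
Fahad is living and takes 1/50.
Dalia is living and takes 1/25.
Zuhair is living and takes 1/25.
Ibtisam predeceased; the 3/25 allotted to Ibtisam's branch passes to Ibtisam's issue by representation.
Yasmin's line is the sole branch at this level, so the full 3/25 passes to Yasmin's issue by representation.
Jamal is the sole taker at this level and receives the full 3/25.
Maysoon is living and takes 3/25.
Hamid is living and takes 3/25.
Karim predeceased; the 3/25 allotted to Karim's branch passes to Karim's issue by representation.
The 3/25 is divided into 4 equal shares of 3/100 among Widad, Bashir, Amira, Layth.
Widad is living and takes 3/100.
Bashir is living and takes 3/100.
Amira is living and takes 3/100.
Layth is living and takes 3/100.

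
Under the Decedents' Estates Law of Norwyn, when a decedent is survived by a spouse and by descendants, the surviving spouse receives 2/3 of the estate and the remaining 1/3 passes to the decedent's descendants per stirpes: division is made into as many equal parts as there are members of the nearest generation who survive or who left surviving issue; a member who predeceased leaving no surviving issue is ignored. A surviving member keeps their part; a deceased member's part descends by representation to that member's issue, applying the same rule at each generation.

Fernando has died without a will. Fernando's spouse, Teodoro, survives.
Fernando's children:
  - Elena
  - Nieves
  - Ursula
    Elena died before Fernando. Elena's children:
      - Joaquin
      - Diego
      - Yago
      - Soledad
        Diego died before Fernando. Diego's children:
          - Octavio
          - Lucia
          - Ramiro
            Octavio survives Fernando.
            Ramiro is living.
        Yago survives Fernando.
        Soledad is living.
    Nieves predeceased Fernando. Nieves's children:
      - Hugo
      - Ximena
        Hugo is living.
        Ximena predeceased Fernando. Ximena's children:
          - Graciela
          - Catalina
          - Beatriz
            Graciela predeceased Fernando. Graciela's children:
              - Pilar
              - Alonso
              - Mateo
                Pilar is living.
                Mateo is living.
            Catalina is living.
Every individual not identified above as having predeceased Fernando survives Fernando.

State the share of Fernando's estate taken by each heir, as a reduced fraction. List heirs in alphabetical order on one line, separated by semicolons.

Teodoro, as surviving spouse, takes 2/3.
The remaining 1/3 passes to Fernando's descendants per stirpes.
The 1/3 is divided into 3 equal shares of 1/9 among Elena, Nieves, Ursula.
Elena predeceased; the 1/9 allotted to Elena's branch passes to Elena's issue by representation.
The 1/9 is divided into 4 equal shares of 1/36 among Joaquin, Diego, Yago, Soledad.
Joaquin is living and takes 1/36.
Diego predeceased; the 1/36 allotted to Diego's branch passes to Diego's issue by representation.
The 1/36 is divided into 3 equal shares of 1/108 among Octavio, Lucia, Ramiro.
Octavio is living and takes 1/108.
Lucia is living and takes 1/108.
Ramiro is living and takes 1/108.
Yago is living and takes 1/36.
Soledad is living and takes 1/36.
Nieves predeceased; the 1/9 allotted to Nieves's branch passes to Nieves's issue by representation.
The 1/9 is divided into 2 equal shares of 1/18 among Hugo, Ximena.
Hugo is living and takes 1/18.
Ximena predeceased; the 1/18 allotted to Ximena's branch passes to Ximena's issue by representation.
The 1/18 is divided into 3 equal shares of 1/54 among Graciela, Catalina, Beatriz.
Graciela predeceased; the 1/54 allotted to Graciela's branch passes to Graciela's issue by representation.
The 1/54 is divided into 3 equal shares of 1/162 among Pilar, Alonso, Mateo.
Pilar is living and takes 1/162.
Alonso is living and takes 1/162.
Mateo is living and takes 1/162.
Catalina is living and takes 1/54.
Beatriz is living and takes 1/54.
Ursula is living and takes 1/9.

Alonso 1/162; Beatriz 1/54; Catalina 1/54; Hugo 1/18; Joaquin 1/36; Lucia 1/108; Mateo 1/162; Octavio 1/108; Pilar 1/162; Ramiro 1/108; Soledad 1/36; Teodoro 2/3; Ursula 1/9; Yago 1/36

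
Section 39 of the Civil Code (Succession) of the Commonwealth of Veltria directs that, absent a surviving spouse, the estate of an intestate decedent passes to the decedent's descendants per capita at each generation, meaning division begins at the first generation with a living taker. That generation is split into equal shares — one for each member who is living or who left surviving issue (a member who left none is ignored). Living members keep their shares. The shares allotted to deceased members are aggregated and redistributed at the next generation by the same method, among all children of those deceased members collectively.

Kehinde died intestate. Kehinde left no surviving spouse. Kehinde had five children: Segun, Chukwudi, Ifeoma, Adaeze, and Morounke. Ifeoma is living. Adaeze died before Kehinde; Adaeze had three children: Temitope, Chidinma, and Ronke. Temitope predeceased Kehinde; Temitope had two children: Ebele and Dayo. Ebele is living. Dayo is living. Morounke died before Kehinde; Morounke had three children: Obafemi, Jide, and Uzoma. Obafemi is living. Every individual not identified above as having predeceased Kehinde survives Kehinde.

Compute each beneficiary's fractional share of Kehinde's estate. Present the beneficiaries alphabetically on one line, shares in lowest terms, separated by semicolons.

Chidinma 1/15; Chukwudi 1/5; Dayo 1/30; Ebele 1/30; Ifeoma 1/5; Jide 1/15; Obafemi 1/15; Ronke 1/15; Segun 1/5; Uzoma 1/15

There is no surviving spouse, so the entire estate passes to Kehinde's descendants per capita at each generation.
At generation 1 (Segun, Chukwudi, Ifeoma, Adaeze, Morounke) there are 5 shares of (1)/5 = 1/5 each.
Living: Segun, Chukwudi, and Ifeoma — each takes 1/5.
Deceased: Adaeze and Morounke. Their combined 2/5 is pooled and carried to generation 2.
At generation 2 (Temitope, Chidinma, Ronke, Obafemi, Jide, Uzoma) there are 6 shares of (2/5)/6 = 1/15 each.
Living: Chidinma, Ronke, Obafemi, Jide, and Uzoma — each takes 1/15.
Deceased: Temitope. That 1/15 share is carried to generation 3.
At generation 3 (Ebele, Dayo) there are 2 shares of (1/15)/2 = 1/30 each.
Living: Ebele and Dayo — each takes 1/30.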